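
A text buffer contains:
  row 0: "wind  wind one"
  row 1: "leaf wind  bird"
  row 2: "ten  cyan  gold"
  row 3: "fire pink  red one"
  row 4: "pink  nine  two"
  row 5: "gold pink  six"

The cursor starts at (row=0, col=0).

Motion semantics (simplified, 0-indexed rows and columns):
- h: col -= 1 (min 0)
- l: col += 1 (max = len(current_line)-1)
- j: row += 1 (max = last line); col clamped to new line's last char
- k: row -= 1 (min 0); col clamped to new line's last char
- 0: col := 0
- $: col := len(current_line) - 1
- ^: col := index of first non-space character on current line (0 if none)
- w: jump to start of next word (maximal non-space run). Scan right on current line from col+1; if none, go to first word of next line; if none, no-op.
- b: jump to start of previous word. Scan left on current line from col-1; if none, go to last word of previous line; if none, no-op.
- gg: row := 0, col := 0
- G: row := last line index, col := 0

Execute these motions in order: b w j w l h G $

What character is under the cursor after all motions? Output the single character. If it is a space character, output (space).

After 1 (b): row=0 col=0 char='w'
After 2 (w): row=0 col=6 char='w'
After 3 (j): row=1 col=6 char='i'
After 4 (w): row=1 col=11 char='b'
After 5 (l): row=1 col=12 char='i'
After 6 (h): row=1 col=11 char='b'
After 7 (G): row=5 col=0 char='g'
After 8 ($): row=5 col=13 char='x'

Answer: x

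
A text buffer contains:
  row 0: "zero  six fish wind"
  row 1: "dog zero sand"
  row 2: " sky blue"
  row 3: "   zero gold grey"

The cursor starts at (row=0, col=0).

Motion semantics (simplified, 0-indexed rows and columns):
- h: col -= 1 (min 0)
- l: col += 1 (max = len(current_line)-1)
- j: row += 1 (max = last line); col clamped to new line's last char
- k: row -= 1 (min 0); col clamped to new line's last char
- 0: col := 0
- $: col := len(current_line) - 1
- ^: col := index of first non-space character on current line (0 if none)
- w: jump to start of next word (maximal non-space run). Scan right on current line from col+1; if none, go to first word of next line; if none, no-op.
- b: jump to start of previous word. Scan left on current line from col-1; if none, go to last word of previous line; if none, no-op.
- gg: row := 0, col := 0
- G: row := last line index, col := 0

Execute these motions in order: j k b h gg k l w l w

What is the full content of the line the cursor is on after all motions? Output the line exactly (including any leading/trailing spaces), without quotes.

After 1 (j): row=1 col=0 char='d'
After 2 (k): row=0 col=0 char='z'
After 3 (b): row=0 col=0 char='z'
After 4 (h): row=0 col=0 char='z'
After 5 (gg): row=0 col=0 char='z'
After 6 (k): row=0 col=0 char='z'
After 7 (l): row=0 col=1 char='e'
After 8 (w): row=0 col=6 char='s'
After 9 (l): row=0 col=7 char='i'
After 10 (w): row=0 col=10 char='f'

Answer: zero  six fish wind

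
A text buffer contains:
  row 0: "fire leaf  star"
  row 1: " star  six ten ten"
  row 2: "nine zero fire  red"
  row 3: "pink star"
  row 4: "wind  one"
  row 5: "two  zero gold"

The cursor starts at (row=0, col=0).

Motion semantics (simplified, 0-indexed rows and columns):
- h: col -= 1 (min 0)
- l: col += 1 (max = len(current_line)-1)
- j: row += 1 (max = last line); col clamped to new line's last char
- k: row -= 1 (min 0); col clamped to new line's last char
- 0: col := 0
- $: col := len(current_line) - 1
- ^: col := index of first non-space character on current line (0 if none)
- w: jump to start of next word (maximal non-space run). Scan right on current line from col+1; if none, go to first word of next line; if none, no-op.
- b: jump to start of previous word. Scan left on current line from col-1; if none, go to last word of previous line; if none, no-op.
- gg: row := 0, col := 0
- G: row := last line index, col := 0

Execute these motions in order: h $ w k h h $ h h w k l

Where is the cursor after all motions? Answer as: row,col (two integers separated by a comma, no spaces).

Answer: 0,2

Derivation:
After 1 (h): row=0 col=0 char='f'
After 2 ($): row=0 col=14 char='r'
After 3 (w): row=1 col=1 char='s'
After 4 (k): row=0 col=1 char='i'
After 5 (h): row=0 col=0 char='f'
After 6 (h): row=0 col=0 char='f'
After 7 ($): row=0 col=14 char='r'
After 8 (h): row=0 col=13 char='a'
After 9 (h): row=0 col=12 char='t'
After 10 (w): row=1 col=1 char='s'
After 11 (k): row=0 col=1 char='i'
After 12 (l): row=0 col=2 char='r'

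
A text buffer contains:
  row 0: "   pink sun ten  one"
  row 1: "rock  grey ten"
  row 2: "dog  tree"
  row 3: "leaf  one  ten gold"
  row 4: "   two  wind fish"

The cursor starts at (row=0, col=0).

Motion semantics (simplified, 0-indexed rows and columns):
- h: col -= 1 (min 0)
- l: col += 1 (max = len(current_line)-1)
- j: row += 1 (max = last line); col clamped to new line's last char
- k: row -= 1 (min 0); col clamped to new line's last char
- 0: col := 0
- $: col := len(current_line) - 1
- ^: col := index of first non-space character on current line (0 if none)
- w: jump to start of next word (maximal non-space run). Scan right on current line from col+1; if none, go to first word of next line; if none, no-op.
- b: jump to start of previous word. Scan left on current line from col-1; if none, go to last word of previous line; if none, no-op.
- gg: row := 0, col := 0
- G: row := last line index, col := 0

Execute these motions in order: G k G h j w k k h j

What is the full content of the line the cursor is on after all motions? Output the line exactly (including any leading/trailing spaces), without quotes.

Answer: leaf  one  ten gold

Derivation:
After 1 (G): row=4 col=0 char='_'
After 2 (k): row=3 col=0 char='l'
After 3 (G): row=4 col=0 char='_'
After 4 (h): row=4 col=0 char='_'
After 5 (j): row=4 col=0 char='_'
After 6 (w): row=4 col=3 char='t'
After 7 (k): row=3 col=3 char='f'
After 8 (k): row=2 col=3 char='_'
After 9 (h): row=2 col=2 char='g'
After 10 (j): row=3 col=2 char='a'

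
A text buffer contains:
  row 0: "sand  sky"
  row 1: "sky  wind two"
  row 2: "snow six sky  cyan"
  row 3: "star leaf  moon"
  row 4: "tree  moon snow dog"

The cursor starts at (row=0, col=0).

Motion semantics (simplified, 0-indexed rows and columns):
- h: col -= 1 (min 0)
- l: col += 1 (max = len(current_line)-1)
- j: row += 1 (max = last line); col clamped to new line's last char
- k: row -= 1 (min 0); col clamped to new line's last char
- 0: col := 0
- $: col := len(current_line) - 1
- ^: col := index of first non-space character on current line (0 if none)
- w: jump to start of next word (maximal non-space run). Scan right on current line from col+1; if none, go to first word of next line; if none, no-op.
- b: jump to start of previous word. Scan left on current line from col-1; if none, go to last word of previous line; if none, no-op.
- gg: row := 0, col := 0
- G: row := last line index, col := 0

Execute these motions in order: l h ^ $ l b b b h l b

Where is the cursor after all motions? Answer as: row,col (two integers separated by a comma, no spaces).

After 1 (l): row=0 col=1 char='a'
After 2 (h): row=0 col=0 char='s'
After 3 (^): row=0 col=0 char='s'
After 4 ($): row=0 col=8 char='y'
After 5 (l): row=0 col=8 char='y'
After 6 (b): row=0 col=6 char='s'
After 7 (b): row=0 col=0 char='s'
After 8 (b): row=0 col=0 char='s'
After 9 (h): row=0 col=0 char='s'
After 10 (l): row=0 col=1 char='a'
After 11 (b): row=0 col=0 char='s'

Answer: 0,0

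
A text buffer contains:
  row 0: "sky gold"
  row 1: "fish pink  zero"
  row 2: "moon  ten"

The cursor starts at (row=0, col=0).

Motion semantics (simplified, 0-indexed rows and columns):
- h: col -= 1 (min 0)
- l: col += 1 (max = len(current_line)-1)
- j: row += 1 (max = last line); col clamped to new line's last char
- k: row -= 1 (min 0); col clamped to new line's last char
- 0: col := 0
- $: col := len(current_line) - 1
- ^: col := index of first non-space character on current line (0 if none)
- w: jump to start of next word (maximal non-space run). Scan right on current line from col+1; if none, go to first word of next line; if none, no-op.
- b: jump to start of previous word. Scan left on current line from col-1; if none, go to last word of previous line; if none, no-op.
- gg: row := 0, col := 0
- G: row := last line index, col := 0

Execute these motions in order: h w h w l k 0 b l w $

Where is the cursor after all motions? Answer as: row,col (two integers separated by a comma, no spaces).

After 1 (h): row=0 col=0 char='s'
After 2 (w): row=0 col=4 char='g'
After 3 (h): row=0 col=3 char='_'
After 4 (w): row=0 col=4 char='g'
After 5 (l): row=0 col=5 char='o'
After 6 (k): row=0 col=5 char='o'
After 7 (0): row=0 col=0 char='s'
After 8 (b): row=0 col=0 char='s'
After 9 (l): row=0 col=1 char='k'
After 10 (w): row=0 col=4 char='g'
After 11 ($): row=0 col=7 char='d'

Answer: 0,7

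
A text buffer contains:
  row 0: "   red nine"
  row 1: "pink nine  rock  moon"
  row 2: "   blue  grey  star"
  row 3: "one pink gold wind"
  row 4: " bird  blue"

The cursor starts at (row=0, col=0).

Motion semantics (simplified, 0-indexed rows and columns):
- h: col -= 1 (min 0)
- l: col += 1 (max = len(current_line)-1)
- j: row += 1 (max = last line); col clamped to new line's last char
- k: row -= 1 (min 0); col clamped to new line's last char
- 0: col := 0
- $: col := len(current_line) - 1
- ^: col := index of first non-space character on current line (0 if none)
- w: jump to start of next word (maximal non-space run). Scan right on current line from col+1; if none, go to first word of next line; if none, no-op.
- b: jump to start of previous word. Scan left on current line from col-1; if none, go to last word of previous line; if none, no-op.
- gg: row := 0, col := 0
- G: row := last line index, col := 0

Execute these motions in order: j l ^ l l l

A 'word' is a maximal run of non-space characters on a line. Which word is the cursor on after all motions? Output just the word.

After 1 (j): row=1 col=0 char='p'
After 2 (l): row=1 col=1 char='i'
After 3 (^): row=1 col=0 char='p'
After 4 (l): row=1 col=1 char='i'
After 5 (l): row=1 col=2 char='n'
After 6 (l): row=1 col=3 char='k'

Answer: pink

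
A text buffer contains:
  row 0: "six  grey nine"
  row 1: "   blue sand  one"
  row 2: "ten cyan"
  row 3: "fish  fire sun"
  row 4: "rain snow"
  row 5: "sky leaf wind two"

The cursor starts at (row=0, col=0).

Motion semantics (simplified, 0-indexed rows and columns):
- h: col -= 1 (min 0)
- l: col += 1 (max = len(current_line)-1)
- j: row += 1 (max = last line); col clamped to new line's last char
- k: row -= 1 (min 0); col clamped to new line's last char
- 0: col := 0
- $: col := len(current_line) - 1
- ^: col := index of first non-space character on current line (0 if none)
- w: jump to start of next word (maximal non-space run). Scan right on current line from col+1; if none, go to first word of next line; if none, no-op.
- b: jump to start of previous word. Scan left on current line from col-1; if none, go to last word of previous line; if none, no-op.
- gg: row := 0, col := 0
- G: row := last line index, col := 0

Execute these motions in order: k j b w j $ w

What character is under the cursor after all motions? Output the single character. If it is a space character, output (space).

Answer: f

Derivation:
After 1 (k): row=0 col=0 char='s'
After 2 (j): row=1 col=0 char='_'
After 3 (b): row=0 col=10 char='n'
After 4 (w): row=1 col=3 char='b'
After 5 (j): row=2 col=3 char='_'
After 6 ($): row=2 col=7 char='n'
After 7 (w): row=3 col=0 char='f'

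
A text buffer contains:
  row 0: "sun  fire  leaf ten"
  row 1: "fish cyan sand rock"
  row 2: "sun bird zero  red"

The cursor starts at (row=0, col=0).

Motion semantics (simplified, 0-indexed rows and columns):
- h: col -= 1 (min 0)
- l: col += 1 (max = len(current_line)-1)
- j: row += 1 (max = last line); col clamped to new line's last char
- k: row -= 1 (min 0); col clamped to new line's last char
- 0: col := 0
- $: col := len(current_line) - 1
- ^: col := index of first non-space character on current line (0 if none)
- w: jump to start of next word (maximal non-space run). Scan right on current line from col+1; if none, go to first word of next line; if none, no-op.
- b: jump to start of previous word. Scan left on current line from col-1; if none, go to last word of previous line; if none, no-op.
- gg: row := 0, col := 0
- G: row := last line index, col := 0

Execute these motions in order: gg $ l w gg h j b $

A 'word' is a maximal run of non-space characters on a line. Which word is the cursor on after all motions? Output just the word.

Answer: ten

Derivation:
After 1 (gg): row=0 col=0 char='s'
After 2 ($): row=0 col=18 char='n'
After 3 (l): row=0 col=18 char='n'
After 4 (w): row=1 col=0 char='f'
After 5 (gg): row=0 col=0 char='s'
After 6 (h): row=0 col=0 char='s'
After 7 (j): row=1 col=0 char='f'
After 8 (b): row=0 col=16 char='t'
After 9 ($): row=0 col=18 char='n'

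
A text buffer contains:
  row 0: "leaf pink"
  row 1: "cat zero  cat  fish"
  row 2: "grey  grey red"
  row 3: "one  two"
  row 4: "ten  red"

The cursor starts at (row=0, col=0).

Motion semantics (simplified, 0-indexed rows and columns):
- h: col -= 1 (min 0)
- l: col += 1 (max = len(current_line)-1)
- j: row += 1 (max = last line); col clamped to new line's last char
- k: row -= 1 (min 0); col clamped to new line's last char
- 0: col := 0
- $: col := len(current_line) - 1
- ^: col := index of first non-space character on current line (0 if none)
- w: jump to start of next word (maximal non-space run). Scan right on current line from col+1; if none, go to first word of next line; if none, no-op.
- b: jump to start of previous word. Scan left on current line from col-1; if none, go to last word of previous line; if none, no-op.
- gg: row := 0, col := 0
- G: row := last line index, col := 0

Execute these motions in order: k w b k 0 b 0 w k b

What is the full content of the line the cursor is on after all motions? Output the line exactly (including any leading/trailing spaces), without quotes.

After 1 (k): row=0 col=0 char='l'
After 2 (w): row=0 col=5 char='p'
After 3 (b): row=0 col=0 char='l'
After 4 (k): row=0 col=0 char='l'
After 5 (0): row=0 col=0 char='l'
After 6 (b): row=0 col=0 char='l'
After 7 (0): row=0 col=0 char='l'
After 8 (w): row=0 col=5 char='p'
After 9 (k): row=0 col=5 char='p'
After 10 (b): row=0 col=0 char='l'

Answer: leaf pink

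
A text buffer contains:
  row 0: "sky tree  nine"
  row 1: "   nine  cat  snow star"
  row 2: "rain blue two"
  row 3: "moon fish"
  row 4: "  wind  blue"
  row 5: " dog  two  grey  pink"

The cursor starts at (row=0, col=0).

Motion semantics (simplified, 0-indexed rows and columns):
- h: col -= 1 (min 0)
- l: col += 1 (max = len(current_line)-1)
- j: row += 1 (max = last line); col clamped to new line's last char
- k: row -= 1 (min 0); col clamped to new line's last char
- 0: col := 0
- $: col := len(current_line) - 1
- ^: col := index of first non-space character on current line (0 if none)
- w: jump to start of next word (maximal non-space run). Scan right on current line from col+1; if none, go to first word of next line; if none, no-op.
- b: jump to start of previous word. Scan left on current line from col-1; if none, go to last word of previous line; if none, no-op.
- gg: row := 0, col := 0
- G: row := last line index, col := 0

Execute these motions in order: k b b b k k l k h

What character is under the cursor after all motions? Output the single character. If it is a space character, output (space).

Answer: s

Derivation:
After 1 (k): row=0 col=0 char='s'
After 2 (b): row=0 col=0 char='s'
After 3 (b): row=0 col=0 char='s'
After 4 (b): row=0 col=0 char='s'
After 5 (k): row=0 col=0 char='s'
After 6 (k): row=0 col=0 char='s'
After 7 (l): row=0 col=1 char='k'
After 8 (k): row=0 col=1 char='k'
After 9 (h): row=0 col=0 char='s'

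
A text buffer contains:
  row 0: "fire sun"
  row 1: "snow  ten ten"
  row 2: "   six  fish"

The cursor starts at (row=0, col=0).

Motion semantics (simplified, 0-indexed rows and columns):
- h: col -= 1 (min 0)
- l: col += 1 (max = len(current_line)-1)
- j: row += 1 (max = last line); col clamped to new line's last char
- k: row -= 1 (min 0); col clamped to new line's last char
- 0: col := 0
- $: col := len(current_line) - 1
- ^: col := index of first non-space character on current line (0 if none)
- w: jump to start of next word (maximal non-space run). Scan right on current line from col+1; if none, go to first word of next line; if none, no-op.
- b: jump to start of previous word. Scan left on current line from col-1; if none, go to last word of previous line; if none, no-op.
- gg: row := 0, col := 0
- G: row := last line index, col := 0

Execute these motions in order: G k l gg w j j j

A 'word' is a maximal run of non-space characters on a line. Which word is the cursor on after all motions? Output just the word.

Answer: six

Derivation:
After 1 (G): row=2 col=0 char='_'
After 2 (k): row=1 col=0 char='s'
After 3 (l): row=1 col=1 char='n'
After 4 (gg): row=0 col=0 char='f'
After 5 (w): row=0 col=5 char='s'
After 6 (j): row=1 col=5 char='_'
After 7 (j): row=2 col=5 char='x'
After 8 (j): row=2 col=5 char='x'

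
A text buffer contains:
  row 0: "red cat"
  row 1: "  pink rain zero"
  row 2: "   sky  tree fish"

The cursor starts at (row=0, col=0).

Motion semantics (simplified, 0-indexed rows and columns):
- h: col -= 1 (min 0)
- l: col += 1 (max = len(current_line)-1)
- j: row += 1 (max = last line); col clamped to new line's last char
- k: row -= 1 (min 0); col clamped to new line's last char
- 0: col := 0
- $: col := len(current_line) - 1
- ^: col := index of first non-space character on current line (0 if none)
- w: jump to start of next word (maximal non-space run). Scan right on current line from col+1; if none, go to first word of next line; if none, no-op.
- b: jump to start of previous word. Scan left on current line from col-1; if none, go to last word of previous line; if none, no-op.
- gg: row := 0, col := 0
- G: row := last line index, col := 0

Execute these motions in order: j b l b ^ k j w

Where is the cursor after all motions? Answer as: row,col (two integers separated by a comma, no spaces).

After 1 (j): row=1 col=0 char='_'
After 2 (b): row=0 col=4 char='c'
After 3 (l): row=0 col=5 char='a'
After 4 (b): row=0 col=4 char='c'
After 5 (^): row=0 col=0 char='r'
After 6 (k): row=0 col=0 char='r'
After 7 (j): row=1 col=0 char='_'
After 8 (w): row=1 col=2 char='p'

Answer: 1,2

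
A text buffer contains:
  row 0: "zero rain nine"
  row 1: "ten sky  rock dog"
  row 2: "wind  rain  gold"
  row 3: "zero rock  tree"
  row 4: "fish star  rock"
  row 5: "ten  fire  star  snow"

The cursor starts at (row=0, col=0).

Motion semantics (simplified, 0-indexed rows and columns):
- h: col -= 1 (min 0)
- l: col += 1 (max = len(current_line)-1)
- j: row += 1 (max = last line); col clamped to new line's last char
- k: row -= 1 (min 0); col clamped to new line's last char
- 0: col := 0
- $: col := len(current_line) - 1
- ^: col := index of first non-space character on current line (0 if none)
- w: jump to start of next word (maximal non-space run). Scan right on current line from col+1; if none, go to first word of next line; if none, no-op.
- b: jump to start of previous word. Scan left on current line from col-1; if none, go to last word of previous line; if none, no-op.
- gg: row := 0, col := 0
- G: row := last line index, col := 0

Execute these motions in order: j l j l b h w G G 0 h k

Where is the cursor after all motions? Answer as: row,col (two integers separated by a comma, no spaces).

After 1 (j): row=1 col=0 char='t'
After 2 (l): row=1 col=1 char='e'
After 3 (j): row=2 col=1 char='i'
After 4 (l): row=2 col=2 char='n'
After 5 (b): row=2 col=0 char='w'
After 6 (h): row=2 col=0 char='w'
After 7 (w): row=2 col=6 char='r'
After 8 (G): row=5 col=0 char='t'
After 9 (G): row=5 col=0 char='t'
After 10 (0): row=5 col=0 char='t'
After 11 (h): row=5 col=0 char='t'
After 12 (k): row=4 col=0 char='f'

Answer: 4,0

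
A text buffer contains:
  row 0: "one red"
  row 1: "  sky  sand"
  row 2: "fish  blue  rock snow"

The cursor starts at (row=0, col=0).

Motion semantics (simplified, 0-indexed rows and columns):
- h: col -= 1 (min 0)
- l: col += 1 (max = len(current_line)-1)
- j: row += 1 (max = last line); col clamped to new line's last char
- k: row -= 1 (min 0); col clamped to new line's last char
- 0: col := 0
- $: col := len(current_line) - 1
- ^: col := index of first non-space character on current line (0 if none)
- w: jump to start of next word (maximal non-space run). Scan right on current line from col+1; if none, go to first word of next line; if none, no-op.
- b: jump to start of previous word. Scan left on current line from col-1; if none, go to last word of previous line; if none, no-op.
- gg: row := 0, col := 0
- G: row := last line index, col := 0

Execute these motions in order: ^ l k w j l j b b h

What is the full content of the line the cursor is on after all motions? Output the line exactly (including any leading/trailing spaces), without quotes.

After 1 (^): row=0 col=0 char='o'
After 2 (l): row=0 col=1 char='n'
After 3 (k): row=0 col=1 char='n'
After 4 (w): row=0 col=4 char='r'
After 5 (j): row=1 col=4 char='y'
After 6 (l): row=1 col=5 char='_'
After 7 (j): row=2 col=5 char='_'
After 8 (b): row=2 col=0 char='f'
After 9 (b): row=1 col=7 char='s'
After 10 (h): row=1 col=6 char='_'

Answer:   sky  sand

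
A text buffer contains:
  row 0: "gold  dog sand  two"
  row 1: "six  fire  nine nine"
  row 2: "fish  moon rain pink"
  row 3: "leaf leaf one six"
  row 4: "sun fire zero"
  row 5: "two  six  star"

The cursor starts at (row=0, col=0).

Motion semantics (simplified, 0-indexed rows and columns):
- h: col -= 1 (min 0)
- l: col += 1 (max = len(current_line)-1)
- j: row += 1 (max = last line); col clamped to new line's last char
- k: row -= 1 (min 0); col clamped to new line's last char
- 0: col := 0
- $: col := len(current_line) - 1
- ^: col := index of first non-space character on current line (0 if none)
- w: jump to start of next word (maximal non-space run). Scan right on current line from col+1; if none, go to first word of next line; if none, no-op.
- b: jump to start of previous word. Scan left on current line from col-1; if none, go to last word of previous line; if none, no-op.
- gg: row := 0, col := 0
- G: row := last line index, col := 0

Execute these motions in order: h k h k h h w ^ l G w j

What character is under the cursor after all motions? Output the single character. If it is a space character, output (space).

Answer: s

Derivation:
After 1 (h): row=0 col=0 char='g'
After 2 (k): row=0 col=0 char='g'
After 3 (h): row=0 col=0 char='g'
After 4 (k): row=0 col=0 char='g'
After 5 (h): row=0 col=0 char='g'
After 6 (h): row=0 col=0 char='g'
After 7 (w): row=0 col=6 char='d'
After 8 (^): row=0 col=0 char='g'
After 9 (l): row=0 col=1 char='o'
After 10 (G): row=5 col=0 char='t'
After 11 (w): row=5 col=5 char='s'
After 12 (j): row=5 col=5 char='s'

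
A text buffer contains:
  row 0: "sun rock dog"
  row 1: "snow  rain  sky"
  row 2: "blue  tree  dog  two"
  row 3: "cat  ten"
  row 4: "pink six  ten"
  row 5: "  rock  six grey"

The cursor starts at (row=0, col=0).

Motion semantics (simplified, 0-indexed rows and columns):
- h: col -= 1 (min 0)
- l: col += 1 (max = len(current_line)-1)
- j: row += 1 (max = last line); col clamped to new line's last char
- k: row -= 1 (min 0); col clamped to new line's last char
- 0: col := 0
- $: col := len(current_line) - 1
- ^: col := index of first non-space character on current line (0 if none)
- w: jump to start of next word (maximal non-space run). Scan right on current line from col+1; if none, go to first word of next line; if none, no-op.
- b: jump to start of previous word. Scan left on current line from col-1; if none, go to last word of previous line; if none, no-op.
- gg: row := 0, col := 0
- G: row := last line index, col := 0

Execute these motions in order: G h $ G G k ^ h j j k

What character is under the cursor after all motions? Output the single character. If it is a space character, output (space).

After 1 (G): row=5 col=0 char='_'
After 2 (h): row=5 col=0 char='_'
After 3 ($): row=5 col=15 char='y'
After 4 (G): row=5 col=0 char='_'
After 5 (G): row=5 col=0 char='_'
After 6 (k): row=4 col=0 char='p'
After 7 (^): row=4 col=0 char='p'
After 8 (h): row=4 col=0 char='p'
After 9 (j): row=5 col=0 char='_'
After 10 (j): row=5 col=0 char='_'
After 11 (k): row=4 col=0 char='p'

Answer: p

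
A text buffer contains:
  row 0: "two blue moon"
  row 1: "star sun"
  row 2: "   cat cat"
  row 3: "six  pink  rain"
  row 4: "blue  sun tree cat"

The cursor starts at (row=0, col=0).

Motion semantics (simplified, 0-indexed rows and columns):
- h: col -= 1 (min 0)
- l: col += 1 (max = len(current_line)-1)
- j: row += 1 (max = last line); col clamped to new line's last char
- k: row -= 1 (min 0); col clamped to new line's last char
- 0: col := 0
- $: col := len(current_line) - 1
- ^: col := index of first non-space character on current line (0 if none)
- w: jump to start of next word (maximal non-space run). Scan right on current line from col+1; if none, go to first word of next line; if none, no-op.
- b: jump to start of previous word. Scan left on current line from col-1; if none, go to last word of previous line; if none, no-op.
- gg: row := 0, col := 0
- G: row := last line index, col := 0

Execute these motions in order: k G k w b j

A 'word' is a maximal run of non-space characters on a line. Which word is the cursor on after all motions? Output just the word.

Answer: blue

Derivation:
After 1 (k): row=0 col=0 char='t'
After 2 (G): row=4 col=0 char='b'
After 3 (k): row=3 col=0 char='s'
After 4 (w): row=3 col=5 char='p'
After 5 (b): row=3 col=0 char='s'
After 6 (j): row=4 col=0 char='b'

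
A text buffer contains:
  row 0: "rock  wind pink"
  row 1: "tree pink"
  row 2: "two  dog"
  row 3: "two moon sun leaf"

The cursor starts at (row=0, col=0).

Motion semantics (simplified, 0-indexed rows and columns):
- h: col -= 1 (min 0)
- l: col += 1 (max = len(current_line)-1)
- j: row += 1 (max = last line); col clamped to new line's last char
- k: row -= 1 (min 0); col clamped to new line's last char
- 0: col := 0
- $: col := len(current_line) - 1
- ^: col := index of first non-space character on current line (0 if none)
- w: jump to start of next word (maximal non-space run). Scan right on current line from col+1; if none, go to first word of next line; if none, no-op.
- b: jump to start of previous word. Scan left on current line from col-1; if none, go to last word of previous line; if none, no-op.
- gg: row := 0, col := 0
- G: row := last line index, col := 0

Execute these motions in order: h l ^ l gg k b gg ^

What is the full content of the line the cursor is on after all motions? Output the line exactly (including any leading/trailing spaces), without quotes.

Answer: rock  wind pink

Derivation:
After 1 (h): row=0 col=0 char='r'
After 2 (l): row=0 col=1 char='o'
After 3 (^): row=0 col=0 char='r'
After 4 (l): row=0 col=1 char='o'
After 5 (gg): row=0 col=0 char='r'
After 6 (k): row=0 col=0 char='r'
After 7 (b): row=0 col=0 char='r'
After 8 (gg): row=0 col=0 char='r'
After 9 (^): row=0 col=0 char='r'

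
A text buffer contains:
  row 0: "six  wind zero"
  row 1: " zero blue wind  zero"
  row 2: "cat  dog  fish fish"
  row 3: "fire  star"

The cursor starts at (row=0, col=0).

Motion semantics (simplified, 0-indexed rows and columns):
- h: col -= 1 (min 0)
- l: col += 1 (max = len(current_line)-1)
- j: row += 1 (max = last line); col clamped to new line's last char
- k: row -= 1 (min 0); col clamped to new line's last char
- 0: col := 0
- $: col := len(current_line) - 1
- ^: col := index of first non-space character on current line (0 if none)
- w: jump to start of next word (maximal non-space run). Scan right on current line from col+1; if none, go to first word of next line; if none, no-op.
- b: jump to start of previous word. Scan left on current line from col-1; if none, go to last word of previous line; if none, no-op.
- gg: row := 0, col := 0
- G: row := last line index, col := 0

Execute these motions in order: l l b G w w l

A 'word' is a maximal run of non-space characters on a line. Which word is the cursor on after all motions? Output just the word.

After 1 (l): row=0 col=1 char='i'
After 2 (l): row=0 col=2 char='x'
After 3 (b): row=0 col=0 char='s'
After 4 (G): row=3 col=0 char='f'
After 5 (w): row=3 col=6 char='s'
After 6 (w): row=3 col=6 char='s'
After 7 (l): row=3 col=7 char='t'

Answer: star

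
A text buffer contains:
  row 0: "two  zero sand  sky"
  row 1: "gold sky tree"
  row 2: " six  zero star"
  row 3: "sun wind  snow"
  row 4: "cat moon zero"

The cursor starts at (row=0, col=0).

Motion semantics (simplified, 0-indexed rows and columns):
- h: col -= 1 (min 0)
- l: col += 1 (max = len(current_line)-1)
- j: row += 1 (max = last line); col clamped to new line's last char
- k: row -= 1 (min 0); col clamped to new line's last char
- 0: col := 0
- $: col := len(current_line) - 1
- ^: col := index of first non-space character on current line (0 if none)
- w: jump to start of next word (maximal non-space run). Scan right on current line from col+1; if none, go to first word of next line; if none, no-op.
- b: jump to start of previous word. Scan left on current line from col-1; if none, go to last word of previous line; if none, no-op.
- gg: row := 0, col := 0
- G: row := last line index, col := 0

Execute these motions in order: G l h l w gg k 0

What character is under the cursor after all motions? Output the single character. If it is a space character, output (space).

Answer: t

Derivation:
After 1 (G): row=4 col=0 char='c'
After 2 (l): row=4 col=1 char='a'
After 3 (h): row=4 col=0 char='c'
After 4 (l): row=4 col=1 char='a'
After 5 (w): row=4 col=4 char='m'
After 6 (gg): row=0 col=0 char='t'
After 7 (k): row=0 col=0 char='t'
After 8 (0): row=0 col=0 char='t'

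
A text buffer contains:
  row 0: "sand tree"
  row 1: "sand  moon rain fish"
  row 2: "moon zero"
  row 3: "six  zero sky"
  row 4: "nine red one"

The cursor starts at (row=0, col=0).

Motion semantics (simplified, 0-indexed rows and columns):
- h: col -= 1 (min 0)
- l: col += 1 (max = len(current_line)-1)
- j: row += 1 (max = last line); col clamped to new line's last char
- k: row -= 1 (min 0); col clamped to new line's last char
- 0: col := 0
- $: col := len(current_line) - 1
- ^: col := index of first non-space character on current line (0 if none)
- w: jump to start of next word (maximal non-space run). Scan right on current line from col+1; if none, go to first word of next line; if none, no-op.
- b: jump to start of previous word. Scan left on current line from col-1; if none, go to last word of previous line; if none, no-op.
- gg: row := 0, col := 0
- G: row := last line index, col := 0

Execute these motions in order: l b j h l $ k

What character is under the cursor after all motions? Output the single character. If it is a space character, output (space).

Answer: e

Derivation:
After 1 (l): row=0 col=1 char='a'
After 2 (b): row=0 col=0 char='s'
After 3 (j): row=1 col=0 char='s'
After 4 (h): row=1 col=0 char='s'
After 5 (l): row=1 col=1 char='a'
After 6 ($): row=1 col=19 char='h'
After 7 (k): row=0 col=8 char='e'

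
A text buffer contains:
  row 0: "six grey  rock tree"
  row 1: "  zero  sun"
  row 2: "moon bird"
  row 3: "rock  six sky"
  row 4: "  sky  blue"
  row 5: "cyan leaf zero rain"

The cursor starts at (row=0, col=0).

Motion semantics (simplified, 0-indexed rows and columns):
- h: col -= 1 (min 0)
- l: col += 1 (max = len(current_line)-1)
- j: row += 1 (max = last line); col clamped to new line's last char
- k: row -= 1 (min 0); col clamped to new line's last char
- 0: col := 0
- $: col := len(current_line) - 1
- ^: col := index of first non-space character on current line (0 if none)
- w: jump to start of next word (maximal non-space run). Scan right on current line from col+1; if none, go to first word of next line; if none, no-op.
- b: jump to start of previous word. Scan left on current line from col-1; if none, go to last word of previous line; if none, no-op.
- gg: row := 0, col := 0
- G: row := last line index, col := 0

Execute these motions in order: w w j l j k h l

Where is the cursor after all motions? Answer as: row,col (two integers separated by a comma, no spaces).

After 1 (w): row=0 col=4 char='g'
After 2 (w): row=0 col=10 char='r'
After 3 (j): row=1 col=10 char='n'
After 4 (l): row=1 col=10 char='n'
After 5 (j): row=2 col=8 char='d'
After 6 (k): row=1 col=8 char='s'
After 7 (h): row=1 col=7 char='_'
After 8 (l): row=1 col=8 char='s'

Answer: 1,8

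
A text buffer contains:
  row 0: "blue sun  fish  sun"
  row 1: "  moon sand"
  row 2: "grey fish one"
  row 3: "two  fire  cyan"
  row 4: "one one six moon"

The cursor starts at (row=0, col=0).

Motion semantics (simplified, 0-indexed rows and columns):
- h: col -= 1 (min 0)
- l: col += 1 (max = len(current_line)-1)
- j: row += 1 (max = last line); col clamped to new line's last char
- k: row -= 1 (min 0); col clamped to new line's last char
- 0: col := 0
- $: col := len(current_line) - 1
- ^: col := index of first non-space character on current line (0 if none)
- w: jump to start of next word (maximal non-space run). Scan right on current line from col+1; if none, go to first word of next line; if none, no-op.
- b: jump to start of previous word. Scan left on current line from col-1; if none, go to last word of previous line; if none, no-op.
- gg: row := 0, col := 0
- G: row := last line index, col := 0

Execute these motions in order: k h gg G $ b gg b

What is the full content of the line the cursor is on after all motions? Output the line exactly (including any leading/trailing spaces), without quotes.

After 1 (k): row=0 col=0 char='b'
After 2 (h): row=0 col=0 char='b'
After 3 (gg): row=0 col=0 char='b'
After 4 (G): row=4 col=0 char='o'
After 5 ($): row=4 col=15 char='n'
After 6 (b): row=4 col=12 char='m'
After 7 (gg): row=0 col=0 char='b'
After 8 (b): row=0 col=0 char='b'

Answer: blue sun  fish  sun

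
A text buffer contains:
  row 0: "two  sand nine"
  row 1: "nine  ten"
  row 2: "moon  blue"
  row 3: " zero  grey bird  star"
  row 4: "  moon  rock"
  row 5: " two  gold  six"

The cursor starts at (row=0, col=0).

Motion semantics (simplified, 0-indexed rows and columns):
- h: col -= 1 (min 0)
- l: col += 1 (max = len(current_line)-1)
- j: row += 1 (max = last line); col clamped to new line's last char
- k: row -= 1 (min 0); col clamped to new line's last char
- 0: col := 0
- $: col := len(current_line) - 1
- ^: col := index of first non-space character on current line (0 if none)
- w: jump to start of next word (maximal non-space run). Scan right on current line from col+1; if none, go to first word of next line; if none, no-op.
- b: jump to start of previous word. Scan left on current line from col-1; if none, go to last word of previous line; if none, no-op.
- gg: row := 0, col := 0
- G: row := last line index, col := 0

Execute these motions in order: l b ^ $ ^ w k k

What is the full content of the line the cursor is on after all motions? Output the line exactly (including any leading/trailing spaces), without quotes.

After 1 (l): row=0 col=1 char='w'
After 2 (b): row=0 col=0 char='t'
After 3 (^): row=0 col=0 char='t'
After 4 ($): row=0 col=13 char='e'
After 5 (^): row=0 col=0 char='t'
After 6 (w): row=0 col=5 char='s'
After 7 (k): row=0 col=5 char='s'
After 8 (k): row=0 col=5 char='s'

Answer: two  sand nine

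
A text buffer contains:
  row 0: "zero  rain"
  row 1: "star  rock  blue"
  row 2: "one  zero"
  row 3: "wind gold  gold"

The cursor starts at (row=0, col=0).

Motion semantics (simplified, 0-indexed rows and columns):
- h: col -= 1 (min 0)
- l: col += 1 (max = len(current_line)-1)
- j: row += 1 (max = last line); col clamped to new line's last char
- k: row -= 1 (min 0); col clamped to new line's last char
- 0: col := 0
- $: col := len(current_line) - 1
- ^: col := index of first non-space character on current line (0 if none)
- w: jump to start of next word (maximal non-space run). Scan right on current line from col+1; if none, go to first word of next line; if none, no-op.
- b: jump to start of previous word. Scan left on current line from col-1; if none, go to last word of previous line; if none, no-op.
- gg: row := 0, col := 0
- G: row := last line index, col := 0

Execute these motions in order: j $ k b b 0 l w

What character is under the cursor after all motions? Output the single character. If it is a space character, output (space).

Answer: r

Derivation:
After 1 (j): row=1 col=0 char='s'
After 2 ($): row=1 col=15 char='e'
After 3 (k): row=0 col=9 char='n'
After 4 (b): row=0 col=6 char='r'
After 5 (b): row=0 col=0 char='z'
After 6 (0): row=0 col=0 char='z'
After 7 (l): row=0 col=1 char='e'
After 8 (w): row=0 col=6 char='r'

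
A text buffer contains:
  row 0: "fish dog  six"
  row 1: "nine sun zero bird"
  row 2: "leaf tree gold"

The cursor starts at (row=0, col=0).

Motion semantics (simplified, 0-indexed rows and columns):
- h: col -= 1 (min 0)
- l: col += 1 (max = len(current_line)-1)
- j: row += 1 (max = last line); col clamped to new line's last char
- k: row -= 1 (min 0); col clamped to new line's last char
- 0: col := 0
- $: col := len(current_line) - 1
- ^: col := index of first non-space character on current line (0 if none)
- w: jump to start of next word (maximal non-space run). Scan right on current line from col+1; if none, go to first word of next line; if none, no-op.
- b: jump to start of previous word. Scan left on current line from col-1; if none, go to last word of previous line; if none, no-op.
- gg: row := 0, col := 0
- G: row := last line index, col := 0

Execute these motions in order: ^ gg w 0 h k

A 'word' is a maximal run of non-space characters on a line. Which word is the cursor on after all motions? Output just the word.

Answer: fish

Derivation:
After 1 (^): row=0 col=0 char='f'
After 2 (gg): row=0 col=0 char='f'
After 3 (w): row=0 col=5 char='d'
After 4 (0): row=0 col=0 char='f'
After 5 (h): row=0 col=0 char='f'
After 6 (k): row=0 col=0 char='f'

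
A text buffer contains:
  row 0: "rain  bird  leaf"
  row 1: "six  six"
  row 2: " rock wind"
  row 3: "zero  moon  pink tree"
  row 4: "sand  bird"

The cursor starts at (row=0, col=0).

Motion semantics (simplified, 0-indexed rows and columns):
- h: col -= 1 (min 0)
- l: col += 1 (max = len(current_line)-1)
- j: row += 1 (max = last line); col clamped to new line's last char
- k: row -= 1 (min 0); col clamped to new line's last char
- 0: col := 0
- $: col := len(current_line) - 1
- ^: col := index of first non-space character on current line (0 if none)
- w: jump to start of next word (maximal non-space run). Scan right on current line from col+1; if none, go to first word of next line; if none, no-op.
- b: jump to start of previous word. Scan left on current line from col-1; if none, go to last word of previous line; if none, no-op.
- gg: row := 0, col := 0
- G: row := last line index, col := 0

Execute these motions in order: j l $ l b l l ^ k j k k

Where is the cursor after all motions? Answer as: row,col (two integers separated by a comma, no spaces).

Answer: 0,0

Derivation:
After 1 (j): row=1 col=0 char='s'
After 2 (l): row=1 col=1 char='i'
After 3 ($): row=1 col=7 char='x'
After 4 (l): row=1 col=7 char='x'
After 5 (b): row=1 col=5 char='s'
After 6 (l): row=1 col=6 char='i'
After 7 (l): row=1 col=7 char='x'
After 8 (^): row=1 col=0 char='s'
After 9 (k): row=0 col=0 char='r'
After 10 (j): row=1 col=0 char='s'
After 11 (k): row=0 col=0 char='r'
After 12 (k): row=0 col=0 char='r'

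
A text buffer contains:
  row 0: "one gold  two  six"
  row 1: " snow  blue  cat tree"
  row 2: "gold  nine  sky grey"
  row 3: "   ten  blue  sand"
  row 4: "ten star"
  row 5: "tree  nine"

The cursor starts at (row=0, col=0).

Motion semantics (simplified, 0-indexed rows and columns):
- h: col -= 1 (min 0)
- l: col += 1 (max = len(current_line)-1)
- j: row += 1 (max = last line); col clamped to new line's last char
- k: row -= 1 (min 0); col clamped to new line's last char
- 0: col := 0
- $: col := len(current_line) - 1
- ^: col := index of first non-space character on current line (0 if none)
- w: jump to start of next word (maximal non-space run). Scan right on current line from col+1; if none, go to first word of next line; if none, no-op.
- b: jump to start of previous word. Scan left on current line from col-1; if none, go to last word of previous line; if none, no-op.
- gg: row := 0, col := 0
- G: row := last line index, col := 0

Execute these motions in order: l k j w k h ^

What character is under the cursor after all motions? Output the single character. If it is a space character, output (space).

After 1 (l): row=0 col=1 char='n'
After 2 (k): row=0 col=1 char='n'
After 3 (j): row=1 col=1 char='s'
After 4 (w): row=1 col=7 char='b'
After 5 (k): row=0 col=7 char='d'
After 6 (h): row=0 col=6 char='l'
After 7 (^): row=0 col=0 char='o'

Answer: o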